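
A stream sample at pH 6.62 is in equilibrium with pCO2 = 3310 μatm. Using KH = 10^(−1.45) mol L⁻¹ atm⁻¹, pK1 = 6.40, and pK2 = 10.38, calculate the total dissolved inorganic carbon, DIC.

[CO2*] = KH · pCO2 = 10^(−1.45) × 3310×10^-6 = 1.174×10^-4 mol/L
α₀ = 1/(1 + K1/[H⁺] + K1K2/[H⁺]²) = 1/(1 + 10^+0.22 + 10^-3.54) = 0.3760
DIC = [CO2*]/α₀ = 1.174×10^-4 / 0.3760 = 0.312 mmol/L

DIC = 0.312 mmol/L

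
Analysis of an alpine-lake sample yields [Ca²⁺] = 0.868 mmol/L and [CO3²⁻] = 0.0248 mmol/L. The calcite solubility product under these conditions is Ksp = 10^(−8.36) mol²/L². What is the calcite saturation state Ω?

Ksp = 10^(−8.36) = 4.365×10^-9
Ω = [Ca²⁺][CO3²⁻]/Ksp = (0.868×10^-3)(0.0248×10^-3) / 4.365×10^-9 = 4.93

Ω = 4.93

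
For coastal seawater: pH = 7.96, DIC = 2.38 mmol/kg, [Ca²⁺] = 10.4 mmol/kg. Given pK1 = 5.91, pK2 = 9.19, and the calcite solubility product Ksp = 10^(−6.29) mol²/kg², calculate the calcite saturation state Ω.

Ω = 2.66

α₂ = 1 / (1 + [H⁺]/K2 + [H⁺]²/(K1K2)) = 1 / (1 + 10^+1.23 + 10^-0.82)
   = 1 / (1 + 16.982 + 0.15136) = 1/18.134 = 0.05515
[CO3²⁻] = α₂ × DIC = 0.05515 × 2.38 = 0.1312 mmol/kg
Ksp = 10^(−6.29) = 5.129×10^-7
Ω = [Ca²⁺][CO3²⁻]/Ksp = (10.4×10^-3)(1.312×10^-4) / 5.129×10^-7 = 2.66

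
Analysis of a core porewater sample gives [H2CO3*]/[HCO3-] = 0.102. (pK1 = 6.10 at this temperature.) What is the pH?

From K1 = [H⁺][HCO3-]/[H2CO3*]:  pH = pK1 − log₁₀([H2CO3*]/[HCO3-])
log₁₀(0.102) = -0.991
pH = 6.10 − (-0.991) = 7.09

pH = 7.09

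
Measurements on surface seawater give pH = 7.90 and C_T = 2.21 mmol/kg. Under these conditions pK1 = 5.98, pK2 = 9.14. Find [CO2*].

[CO2*] = 0.0248 mmol/kg

α₀ = 1 / (1 + K1/[H⁺] + K1K2/[H⁺]²) = 1 / (1 + 10^+1.92 + 10^+0.68)
   = 1 / (1 + 83.176 + 4.7863) = 1/88.963 = 0.01124
[CO2*] = α₀ × DIC = 0.01124 × 2.21 = 0.0248 mmol/kg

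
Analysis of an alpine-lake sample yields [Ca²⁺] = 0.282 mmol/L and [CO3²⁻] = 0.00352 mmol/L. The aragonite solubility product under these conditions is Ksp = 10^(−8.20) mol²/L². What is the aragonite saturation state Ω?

Ω = 0.157

Ksp = 10^(−8.20) = 6.310×10^-9
Ω = [Ca²⁺][CO3²⁻]/Ksp = (0.282×10^-3)(0.00352×10^-3) / 6.310×10^-9 = 0.157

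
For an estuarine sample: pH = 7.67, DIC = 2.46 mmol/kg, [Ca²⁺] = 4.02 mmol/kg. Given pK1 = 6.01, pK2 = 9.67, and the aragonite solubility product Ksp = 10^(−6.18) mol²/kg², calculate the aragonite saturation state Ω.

α₂ = 1 / (1 + [H⁺]/K2 + [H⁺]²/(K1K2)) = 1 / (1 + 10^+2.00 + 10^+0.34)
   = 1 / (1 + 100.00 + 2.1878) = 1/103.19 = 0.009691
[CO3²⁻] = α₂ × DIC = 0.009691 × 2.46 = 0.02384 mmol/kg
Ksp = 10^(−6.18) = 6.607×10^-7
Ω = [Ca²⁺][CO3²⁻]/Ksp = (4.02×10^-3)(2.384×10^-5) / 6.607×10^-7 = 0.145

Ω = 0.145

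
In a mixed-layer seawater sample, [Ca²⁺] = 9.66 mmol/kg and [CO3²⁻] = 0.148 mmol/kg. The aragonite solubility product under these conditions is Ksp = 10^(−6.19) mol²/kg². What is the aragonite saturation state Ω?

Ω = 2.21

Ksp = 10^(−6.19) = 6.457×10^-7
Ω = [Ca²⁺][CO3²⁻]/Ksp = (9.66×10^-3)(0.148×10^-3) / 6.457×10^-7 = 2.21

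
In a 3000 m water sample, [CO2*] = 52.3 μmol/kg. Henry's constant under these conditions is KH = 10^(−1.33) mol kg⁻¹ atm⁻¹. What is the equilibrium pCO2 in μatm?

pCO2 = 1120 μatm

KH = 10^(−1.33) = 4.677×10^-2 mol kg⁻¹ atm⁻¹
pCO2 = [CO2*]/KH = 52.3×10^-6 / 4.677×10^-2 = 1.12×10^-3 atm = 1120 μatm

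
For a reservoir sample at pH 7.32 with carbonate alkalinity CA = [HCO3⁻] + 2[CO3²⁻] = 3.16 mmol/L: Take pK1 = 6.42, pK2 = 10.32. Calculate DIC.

DIC = 3.55 mmol/L

CA = [HCO3⁻] + 2[CO3²⁻] = (α₁ + 2α₂)·DIC
At pH 7.32: [H⁺]/K1 = 10^-0.90 = 0.12589, K2/[H⁺] = 10^-3.00 = 0.0010000
α₁ = 1/(1 + 0.12589 + 0.0010000) = 1/1.1269 = 0.8874; α₂ = α₁·K2/[H⁺] = 0.0008874
α₁ + 2α₂ = 0.8892
DIC = CA / (α₁ + 2α₂) = 3.16 / 0.8892 = 3.55 mmol/L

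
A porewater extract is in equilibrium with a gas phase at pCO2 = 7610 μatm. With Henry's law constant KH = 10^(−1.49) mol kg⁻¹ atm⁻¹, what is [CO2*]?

[CO2*] = 246 μmol/kg

KH = 10^(−1.49) = 3.236×10^-2 mol kg⁻¹ atm⁻¹
[CO2*] = KH · pCO2 = 3.236×10^-2 × 7610×10^-6 atm = 2.46×10^-4 mol/kg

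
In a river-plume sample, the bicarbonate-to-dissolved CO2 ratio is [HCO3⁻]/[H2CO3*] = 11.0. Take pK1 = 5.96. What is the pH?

pH = 7.00

From K1 = [H⁺][HCO3⁻]/[H2CO3*]:  pH = pK1 + log₁₀([HCO3⁻]/[H2CO3*])
log₁₀(11.0) = +1.041
pH = 5.96 + (+1.041) = 7.00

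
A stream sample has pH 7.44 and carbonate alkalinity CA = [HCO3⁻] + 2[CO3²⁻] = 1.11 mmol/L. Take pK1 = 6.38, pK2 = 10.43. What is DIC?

CA = [HCO3⁻] + 2[CO3²⁻] = (α₁ + 2α₂)·DIC
At pH 7.44: [H⁺]/K1 = 10^-1.06 = 0.087096, K2/[H⁺] = 10^-2.99 = 0.0010233
α₁ = 1/(1 + 0.087096 + 0.0010233) = 1/1.0881 = 0.9190; α₂ = α₁·K2/[H⁺] = 0.0009404
α₁ + 2α₂ = 0.9209
DIC = CA / (α₁ + 2α₂) = 1.11 / 0.9209 = 1.21 mmol/L

DIC = 1.21 mmol/L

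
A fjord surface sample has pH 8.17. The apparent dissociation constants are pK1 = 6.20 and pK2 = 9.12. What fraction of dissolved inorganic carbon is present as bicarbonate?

α₁ = 0.891

α₁ = 1 / (1 + [H⁺]/K1 + K2/[H⁺]) = 1 / (1 + 10^-1.97 + 10^-0.95)
   = 1 / (1 + 0.010715 + 0.11220) = 1/1.1229 = 0.8905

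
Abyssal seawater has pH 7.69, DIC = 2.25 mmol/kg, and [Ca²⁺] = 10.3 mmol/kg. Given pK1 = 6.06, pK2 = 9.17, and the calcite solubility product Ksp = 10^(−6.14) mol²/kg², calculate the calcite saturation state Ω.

α₂ = 1 / (1 + [H⁺]/K2 + [H⁺]²/(K1K2)) = 1 / (1 + 10^+1.48 + 10^-0.15)
   = 1 / (1 + 30.200 + 0.70795) = 1/31.907 = 0.03134
[CO3²⁻] = α₂ × DIC = 0.03134 × 2.25 = 0.07052 mmol/kg
Ksp = 10^(−6.14) = 7.244×10^-7
Ω = [Ca²⁺][CO3²⁻]/Ksp = (10.3×10^-3)(7.052×10^-5) / 7.244×10^-7 = 1.00

Ω = 1.00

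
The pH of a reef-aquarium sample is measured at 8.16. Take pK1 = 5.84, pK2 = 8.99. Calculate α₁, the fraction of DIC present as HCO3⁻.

α₁ = 1 / (1 + [H⁺]/K1 + K2/[H⁺]) = 1 / (1 + 10^-2.32 + 10^-0.83)
   = 1 / (1 + 0.0047863 + 0.14791) = 1/1.1527 = 0.8675

α₁ = 0.868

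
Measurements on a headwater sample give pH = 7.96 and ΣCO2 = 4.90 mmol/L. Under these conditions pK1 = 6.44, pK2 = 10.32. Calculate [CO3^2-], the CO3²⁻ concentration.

[CO3²⁻] = 0.0207 mmol/L

α₂ = 1 / (1 + [H⁺]/K2 + [H⁺]²/(K1K2)) = 1 / (1 + 10^+2.36 + 10^+0.84)
   = 1 / (1 + 229.09 + 6.9183) = 1/237.01 = 0.004219
[CO3²⁻] = α₂ × DIC = 0.004219 × 4.90 = 0.0207 mmol/L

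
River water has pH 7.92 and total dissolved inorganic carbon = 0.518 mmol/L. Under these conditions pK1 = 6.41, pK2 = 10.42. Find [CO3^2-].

[CO3²⁻] = 1.58 μmol/L

α₂ = 1 / (1 + [H⁺]/K2 + [H⁺]²/(K1K2)) = 1 / (1 + 10^+2.50 + 10^+0.99)
   = 1 / (1 + 316.23 + 9.7724) = 1/327.00 = 0.003058
[CO3²⁻] = α₂ × DIC = 0.003058 × 0.518 = 0.00158 mmol/L = 1.58 μmol/L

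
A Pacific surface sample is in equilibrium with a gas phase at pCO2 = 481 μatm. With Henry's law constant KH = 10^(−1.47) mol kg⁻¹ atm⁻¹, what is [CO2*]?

KH = 10^(−1.47) = 3.388×10^-2 mol kg⁻¹ atm⁻¹
[CO2*] = KH · pCO2 = 3.388×10^-2 × 481×10^-6 atm = 1.63×10^-5 mol/kg

[CO2*] = 16.3 μmol/kg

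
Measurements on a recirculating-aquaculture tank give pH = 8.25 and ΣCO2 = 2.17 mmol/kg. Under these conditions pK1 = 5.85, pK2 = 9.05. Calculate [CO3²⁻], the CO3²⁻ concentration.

[CO3²⁻] = 0.296 mmol/kg

α₂ = 1 / (1 + [H⁺]/K2 + [H⁺]²/(K1K2)) = 1 / (1 + 10^+0.80 + 10^-1.60)
   = 1 / (1 + 6.3096 + 0.025119) = 1/7.3347 = 0.1363
[CO3²⁻] = α₂ × DIC = 0.1363 × 2.17 = 0.296 mmol/kg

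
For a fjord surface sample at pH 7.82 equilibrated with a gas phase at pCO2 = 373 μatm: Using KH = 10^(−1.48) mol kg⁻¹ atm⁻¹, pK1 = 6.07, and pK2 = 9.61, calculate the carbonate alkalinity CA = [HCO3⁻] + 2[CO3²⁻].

CA = 0.717 mmol/kg

[CO2*] = KH · pCO2 = 10^(−1.48) × 373×10^-6 = 1.235×10^-5 mol/kg
α₀ = 1/(1 + K1/[H⁺] + K1K2/[H⁺]²) = 1/(1 + 10^+1.75 + 10^-0.04) = 0.01720
DIC = [CO2*]/α₀ = 1.235×10^-5 / 0.01720 = 0.7182 mmol/kg
CA = (α₁ + 2α₂)·DIC = (0.9671 + 2×0.01568) × 0.7182 = 0.717 mmol/kg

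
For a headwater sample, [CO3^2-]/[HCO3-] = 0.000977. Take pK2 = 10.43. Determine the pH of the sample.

pH = 7.42

From K2 = [H⁺][CO3^2-]/[HCO3-]:  pH = pK2 + log₁₀([CO3^2-]/[HCO3-])
log₁₀(0.000977) = -3.010
pH = 10.43 + (-3.010) = 7.42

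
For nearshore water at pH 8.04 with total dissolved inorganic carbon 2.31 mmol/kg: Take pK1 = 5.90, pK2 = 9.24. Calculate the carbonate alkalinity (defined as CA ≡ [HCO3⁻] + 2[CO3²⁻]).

CA = [HCO3⁻] + 2[CO3²⁻] = (α₁ + 2α₂)·DIC
At pH 8.04: [H⁺]/K1 = 10^-2.14 = 0.0072444, K2/[H⁺] = 10^-1.20 = 0.063096
α₁ = 1/(1 + 0.0072444 + 0.063096) = 1/1.0703 = 0.9343; α₂ = α₁·K2/[H⁺] = 0.05895
α₁ + 2α₂ = 1.0522
CA = 1.0522 × 2.31 = 2.43 mmol/kg

CA = 2.43 mmol/kg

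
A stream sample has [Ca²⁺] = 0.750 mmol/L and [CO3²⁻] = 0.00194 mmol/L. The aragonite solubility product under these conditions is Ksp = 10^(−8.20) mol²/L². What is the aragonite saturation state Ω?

Ksp = 10^(−8.20) = 6.310×10^-9
Ω = [Ca²⁺][CO3²⁻]/Ksp = (0.750×10^-3)(0.00194×10^-3) / 6.310×10^-9 = 0.231

Ω = 0.231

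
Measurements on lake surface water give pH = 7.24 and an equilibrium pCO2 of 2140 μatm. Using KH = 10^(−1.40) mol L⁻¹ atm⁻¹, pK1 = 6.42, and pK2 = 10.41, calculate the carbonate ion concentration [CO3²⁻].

[CO3²⁻] = 0.381 μmol/L

[CO2*] = KH · pCO2 = 10^(−1.40) × 2140×10^-6 = 8.519×10^-5 mol/L
α₀ = 1/(1 + K1/[H⁺] + K1K2/[H⁺]²) = 1/(1 + 10^+0.82 + 10^-2.35) = 0.1314
DIC = [CO2*]/α₀ = 8.519×10^-5 / 0.1314 = 0.6485 mmol/L
[CO3²⁻] = α₂·DIC; α₂ = 0.0005869, so [CO3²⁻] = 0.0005869 × 0.6485 = 0.000381 mmol/L = 0.381 μmol/L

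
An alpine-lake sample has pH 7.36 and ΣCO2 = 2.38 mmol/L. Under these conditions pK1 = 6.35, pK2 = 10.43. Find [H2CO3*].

α₀ = 1 / (1 + K1/[H⁺] + K1K2/[H⁺]²) = 1 / (1 + 10^+1.01 + 10^-2.06)
   = 1 / (1 + 10.233 + 0.0087096) = 1/11.242 = 0.08895
[CO2*] = α₀ × DIC = 0.08895 × 2.38 = 0.212 mmol/L

[CO2*] = 0.212 mmol/L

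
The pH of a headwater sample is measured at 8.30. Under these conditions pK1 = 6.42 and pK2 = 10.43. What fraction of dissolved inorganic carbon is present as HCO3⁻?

α₁ = 0.980

α₁ = 1 / (1 + [H⁺]/K1 + K2/[H⁺]) = 1 / (1 + 10^-1.88 + 10^-2.13)
   = 1 / (1 + 0.013183 + 0.0074131) = 1/1.0206 = 0.9798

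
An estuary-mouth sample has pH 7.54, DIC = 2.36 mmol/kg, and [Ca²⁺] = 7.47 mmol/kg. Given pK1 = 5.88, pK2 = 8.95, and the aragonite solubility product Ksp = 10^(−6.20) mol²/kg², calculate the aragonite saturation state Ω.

Ω = 1.02

α₂ = 1 / (1 + [H⁺]/K2 + [H⁺]²/(K1K2)) = 1 / (1 + 10^+1.41 + 10^-0.25)
   = 1 / (1 + 25.704 + 0.56234) = 1/27.266 = 0.03668
[CO3²⁻] = α₂ × DIC = 0.03668 × 2.36 = 0.08655 mmol/kg
Ksp = 10^(−6.20) = 6.310×10^-7
Ω = [Ca²⁺][CO3²⁻]/Ksp = (7.47×10^-3)(8.655×10^-5) / 6.310×10^-7 = 1.02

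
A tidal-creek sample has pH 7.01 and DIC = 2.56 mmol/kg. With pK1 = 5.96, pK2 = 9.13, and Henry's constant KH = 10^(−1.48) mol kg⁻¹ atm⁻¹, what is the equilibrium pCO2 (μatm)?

pCO2 = 6280 μatm

α₀ = 1 / (1 + K1/[H⁺] + K1K2/[H⁺]²) = 1 / (1 + 10^+1.05 + 10^-1.07)
   = 1 / (1 + 11.220 + 0.085114) = 1/12.305 = 0.08127
[CO2*] = α₀ × DIC = 0.08127 × 2.56 = 0.2080 mmol/kg
pCO2 = [CO2*]/KH = 2.080×10^-4 / 3.311×10^-2 = 6280 μatm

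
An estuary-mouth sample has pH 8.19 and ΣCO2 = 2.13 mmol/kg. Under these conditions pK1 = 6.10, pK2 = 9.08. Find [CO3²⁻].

α₂ = 1 / (1 + [H⁺]/K2 + [H⁺]²/(K1K2)) = 1 / (1 + 10^+0.89 + 10^-1.20)
   = 1 / (1 + 7.7625 + 0.063096) = 1/8.8256 = 0.1133
[CO3²⁻] = α₂ × DIC = 0.1133 × 2.13 = 0.241 mmol/kg

[CO3²⁻] = 0.241 mmol/kg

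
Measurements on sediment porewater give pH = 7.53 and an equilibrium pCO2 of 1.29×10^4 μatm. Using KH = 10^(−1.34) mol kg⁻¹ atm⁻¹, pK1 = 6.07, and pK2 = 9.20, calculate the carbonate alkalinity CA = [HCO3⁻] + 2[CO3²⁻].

CA = 17.7 mmol/kg

[CO2*] = KH · pCO2 = 10^(−1.34) × 1.29×10^4×10^-6 = 5.896×10^-4 mol/kg
α₀ = 1/(1 + K1/[H⁺] + K1K2/[H⁺]²) = 1/(1 + 10^+1.46 + 10^-0.21) = 0.03283
DIC = [CO2*]/α₀ = 5.896×10^-4 / 0.03283 = 17.96 mmol/kg
CA = (α₁ + 2α₂)·DIC = (0.9469 + 2×0.02024) × 17.96 = 17.7 mmol/kg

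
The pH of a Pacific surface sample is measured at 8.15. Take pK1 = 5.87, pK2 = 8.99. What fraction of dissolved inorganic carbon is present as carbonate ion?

α₂ = 1 / (1 + [H⁺]/K2 + [H⁺]²/(K1K2)) = 1 / (1 + 10^+0.84 + 10^-1.44)
   = 1 / (1 + 6.9183 + 0.036308) = 1/7.9546 = 0.1257

α₂ = 0.126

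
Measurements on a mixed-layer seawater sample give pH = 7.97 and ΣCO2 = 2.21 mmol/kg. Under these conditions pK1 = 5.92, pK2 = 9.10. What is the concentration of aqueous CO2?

α₀ = 1 / (1 + K1/[H⁺] + K1K2/[H⁺]²) = 1 / (1 + 10^+2.05 + 10^+0.92)
   = 1 / (1 + 112.20 + 8.3176) = 1/121.52 = 0.008229
[CO2*] = α₀ × DIC = 0.008229 × 2.21 = 0.0182 mmol/kg = 18.2 μmol/kg

[CO2*] = 18.2 μmol/kg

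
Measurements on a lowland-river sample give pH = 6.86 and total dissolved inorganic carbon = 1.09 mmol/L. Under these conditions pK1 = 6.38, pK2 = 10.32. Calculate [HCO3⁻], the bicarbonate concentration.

[HCO3⁻] = 0.819 mmol/L

α₁ = 1 / (1 + [H⁺]/K1 + K2/[H⁺]) = 1 / (1 + 10^-0.48 + 10^-3.46)
   = 1 / (1 + 0.33113 + 0.00034674) = 1/1.3315 = 0.7510
[HCO3⁻] = α₁ × DIC = 0.7510 × 1.09 = 0.819 mmol/L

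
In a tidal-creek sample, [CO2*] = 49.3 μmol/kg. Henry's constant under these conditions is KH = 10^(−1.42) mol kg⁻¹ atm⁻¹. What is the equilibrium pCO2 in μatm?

pCO2 = 1300 μatm

KH = 10^(−1.42) = 3.802×10^-2 mol kg⁻¹ atm⁻¹
pCO2 = [CO2*]/KH = 49.3×10^-6 / 3.802×10^-2 = 1.30×10^-3 atm = 1300 μatm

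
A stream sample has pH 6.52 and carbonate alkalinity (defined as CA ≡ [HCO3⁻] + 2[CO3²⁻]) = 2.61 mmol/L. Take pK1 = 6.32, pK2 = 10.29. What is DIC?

DIC = 4.26 mmol/L

CA = [HCO3⁻] + 2[CO3²⁻] = (α₁ + 2α₂)·DIC
At pH 6.52: [H⁺]/K1 = 10^-0.20 = 0.63096, K2/[H⁺] = 10^-3.77 = 0.00016982
α₁ = 1/(1 + 0.63096 + 0.00016982) = 1/1.6311 = 0.6131; α₂ = α₁·K2/[H⁺] = 0.0001041
α₁ + 2α₂ = 0.6133
DIC = CA / (α₁ + 2α₂) = 2.61 / 0.6133 = 4.26 mmol/L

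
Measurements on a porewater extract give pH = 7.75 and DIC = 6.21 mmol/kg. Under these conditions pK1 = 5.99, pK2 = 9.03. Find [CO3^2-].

[CO3²⁻] = 0.305 mmol/kg

α₂ = 1 / (1 + [H⁺]/K2 + [H⁺]²/(K1K2)) = 1 / (1 + 10^+1.28 + 10^-0.48)
   = 1 / (1 + 19.055 + 0.33113) = 1/20.386 = 0.04905
[CO3²⁻] = α₂ × DIC = 0.04905 × 6.21 = 0.305 mmol/kg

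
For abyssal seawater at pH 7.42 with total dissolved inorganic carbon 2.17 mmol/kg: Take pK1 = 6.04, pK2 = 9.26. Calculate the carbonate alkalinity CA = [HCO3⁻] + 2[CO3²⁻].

CA = 2.11 mmol/kg

CA = [HCO3⁻] + 2[CO3²⁻] = (α₁ + 2α₂)·DIC
At pH 7.42: [H⁺]/K1 = 10^-1.38 = 0.041687, K2/[H⁺] = 10^-1.84 = 0.014454
α₁ = 1/(1 + 0.041687 + 0.014454) = 1/1.0561 = 0.9468; α₂ = α₁·K2/[H⁺] = 0.01369
α₁ + 2α₂ = 0.9742
CA = 0.9742 × 2.17 = 2.11 mmol/kg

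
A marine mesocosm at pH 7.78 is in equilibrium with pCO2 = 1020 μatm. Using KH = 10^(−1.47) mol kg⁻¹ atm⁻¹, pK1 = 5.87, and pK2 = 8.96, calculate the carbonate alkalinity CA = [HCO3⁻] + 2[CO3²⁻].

[CO2*] = KH · pCO2 = 10^(−1.47) × 1020×10^-6 = 3.456×10^-5 mol/kg
α₀ = 1/(1 + K1/[H⁺] + K1K2/[H⁺]²) = 1/(1 + 10^+1.91 + 10^+0.73) = 0.01141
DIC = [CO2*]/α₀ = 3.456×10^-5 / 0.01141 = 3.029 mmol/kg
CA = (α₁ + 2α₂)·DIC = (0.9273 + 2×0.06127) × 3.029 = 3.18 mmol/kg

CA = 3.18 mmol/kg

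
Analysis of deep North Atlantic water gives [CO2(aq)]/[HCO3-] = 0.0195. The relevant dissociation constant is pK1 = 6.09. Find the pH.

pH = 7.80

From K1 = [H⁺][HCO3-]/[CO2(aq)]:  pH = pK1 − log₁₀([CO2(aq)]/[HCO3-])
log₁₀(0.0195) = -1.710
pH = 6.09 − (-1.710) = 7.80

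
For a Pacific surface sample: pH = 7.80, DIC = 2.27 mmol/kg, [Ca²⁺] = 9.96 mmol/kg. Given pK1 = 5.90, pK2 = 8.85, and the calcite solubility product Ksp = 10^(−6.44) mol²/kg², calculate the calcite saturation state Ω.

α₂ = 1 / (1 + [H⁺]/K2 + [H⁺]²/(K1K2)) = 1 / (1 + 10^+1.05 + 10^-0.85)
   = 1 / (1 + 11.220 + 0.14125) = 1/12.361 = 0.08090
[CO3²⁻] = α₂ × DIC = 0.08090 × 2.27 = 0.1836 mmol/kg
Ksp = 10^(−6.44) = 3.631×10^-7
Ω = [Ca²⁺][CO3²⁻]/Ksp = (9.96×10^-3)(1.836×10^-4) / 3.631×10^-7 = 5.04

Ω = 5.04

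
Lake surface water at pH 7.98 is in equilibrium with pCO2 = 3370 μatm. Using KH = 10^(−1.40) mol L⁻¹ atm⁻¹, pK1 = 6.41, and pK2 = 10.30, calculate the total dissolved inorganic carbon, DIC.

DIC = 5.14 mmol/L

[CO2*] = KH · pCO2 = 10^(−1.40) × 3370×10^-6 = 1.342×10^-4 mol/L
α₀ = 1/(1 + K1/[H⁺] + K1K2/[H⁺]²) = 1/(1 + 10^+1.57 + 10^-0.75) = 0.02609
DIC = [CO2*]/α₀ = 1.342×10^-4 / 0.02609 = 5.14 mmol/L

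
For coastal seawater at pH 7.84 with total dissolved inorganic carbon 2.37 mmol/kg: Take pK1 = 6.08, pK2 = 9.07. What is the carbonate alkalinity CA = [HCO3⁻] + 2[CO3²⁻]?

CA = 2.46 mmol/kg

CA = [HCO3⁻] + 2[CO3²⁻] = (α₁ + 2α₂)·DIC
At pH 7.84: [H⁺]/K1 = 10^-1.76 = 0.017378, K2/[H⁺] = 10^-1.23 = 0.058884
α₁ = 1/(1 + 0.017378 + 0.058884) = 1/1.0763 = 0.9291; α₂ = α₁·K2/[H⁺] = 0.05471
α₁ + 2α₂ = 1.0386
CA = 1.0386 × 2.37 = 2.46 mmol/kg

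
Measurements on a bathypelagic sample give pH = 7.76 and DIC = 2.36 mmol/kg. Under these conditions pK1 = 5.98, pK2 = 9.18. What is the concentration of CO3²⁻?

[CO3²⁻] = 0.0851 mmol/kg

α₂ = 1 / (1 + [H⁺]/K2 + [H⁺]²/(K1K2)) = 1 / (1 + 10^+1.42 + 10^-0.36)
   = 1 / (1 + 26.303 + 0.43652) = 1/27.739 = 0.03605
[CO3²⁻] = α₂ × DIC = 0.03605 × 2.36 = 0.0851 mmol/kg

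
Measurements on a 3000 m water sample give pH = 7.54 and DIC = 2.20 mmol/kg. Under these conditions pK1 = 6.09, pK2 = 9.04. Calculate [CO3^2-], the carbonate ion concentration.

α₂ = 1 / (1 + [H⁺]/K2 + [H⁺]²/(K1K2)) = 1 / (1 + 10^+1.50 + 10^+0.05)
   = 1 / (1 + 31.623 + 1.1220) = 1/33.745 = 0.02963
[CO3²⁻] = α₂ × DIC = 0.02963 × 2.20 = 0.0652 mmol/kg

[CO3²⁻] = 0.0652 mmol/kg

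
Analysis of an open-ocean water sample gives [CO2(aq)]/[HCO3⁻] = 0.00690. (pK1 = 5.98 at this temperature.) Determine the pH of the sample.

pH = 8.14

From K1 = [H⁺][HCO3⁻]/[CO2(aq)]:  pH = pK1 − log₁₀([CO2(aq)]/[HCO3⁻])
log₁₀(0.00690) = -2.161
pH = 5.98 − (-2.161) = 8.14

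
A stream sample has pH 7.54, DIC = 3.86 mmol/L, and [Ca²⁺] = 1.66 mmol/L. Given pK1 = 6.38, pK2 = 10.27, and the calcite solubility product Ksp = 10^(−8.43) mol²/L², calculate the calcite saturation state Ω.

Ω = 3.00

α₂ = 1 / (1 + [H⁺]/K2 + [H⁺]²/(K1K2)) = 1 / (1 + 10^+2.73 + 10^+1.57)
   = 1 / (1 + 537.03 + 37.154) = 1/575.19 = 0.001739
[CO3²⁻] = α₂ × DIC = 0.001739 × 3.86 = 0.006711 mmol/L = 6.711 μmol/L
Ksp = 10^(−8.43) = 3.715×10^-9
Ω = [Ca²⁺][CO3²⁻]/Ksp = (1.66×10^-3)(6.711×10^-6) / 3.715×10^-9 = 3.00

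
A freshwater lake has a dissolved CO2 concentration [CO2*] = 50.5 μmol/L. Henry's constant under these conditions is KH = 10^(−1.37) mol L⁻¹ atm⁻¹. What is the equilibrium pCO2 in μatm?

KH = 10^(−1.37) = 4.266×10^-2 mol L⁻¹ atm⁻¹
pCO2 = [CO2*]/KH = 50.5×10^-6 / 4.266×10^-2 = 1.18×10^-3 atm = 1180 μatm

pCO2 = 1180 μatm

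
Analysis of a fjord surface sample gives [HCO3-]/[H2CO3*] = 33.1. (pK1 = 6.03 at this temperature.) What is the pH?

From K1 = [H⁺][HCO3-]/[H2CO3*]:  pH = pK1 + log₁₀([HCO3-]/[H2CO3*])
log₁₀(33.1) = +1.520
pH = 6.03 + (+1.520) = 7.55

pH = 7.55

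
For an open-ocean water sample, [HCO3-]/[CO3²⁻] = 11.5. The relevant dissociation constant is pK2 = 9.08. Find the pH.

From K2 = [H⁺][CO3²⁻]/[HCO3-]:  pH = pK2 − log₁₀([HCO3-]/[CO3²⁻])
log₁₀(11.5) = +1.061
pH = 9.08 − (+1.061) = 8.02

pH = 8.02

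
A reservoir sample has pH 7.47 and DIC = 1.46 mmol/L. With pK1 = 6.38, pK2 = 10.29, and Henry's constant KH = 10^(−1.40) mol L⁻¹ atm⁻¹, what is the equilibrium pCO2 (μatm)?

α₀ = 1 / (1 + K1/[H⁺] + K1K2/[H⁺]²) = 1 / (1 + 10^+1.09 + 10^-1.73)
   = 1 / (1 + 12.303 + 0.018621) = 1/13.321 = 0.07507
[CO2*] = α₀ × DIC = 0.07507 × 1.46 = 0.1096 mmol/L
pCO2 = [CO2*]/KH = 1.096×10^-4 / 3.981×10^-2 = 2750 μatm

pCO2 = 2750 μatm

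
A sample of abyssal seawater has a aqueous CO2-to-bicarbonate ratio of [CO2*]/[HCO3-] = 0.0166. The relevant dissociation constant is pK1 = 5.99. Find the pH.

pH = 7.77

From K1 = [H⁺][HCO3-]/[CO2*]:  pH = pK1 − log₁₀([CO2*]/[HCO3-])
log₁₀(0.0166) = -1.780
pH = 5.99 − (-1.780) = 7.77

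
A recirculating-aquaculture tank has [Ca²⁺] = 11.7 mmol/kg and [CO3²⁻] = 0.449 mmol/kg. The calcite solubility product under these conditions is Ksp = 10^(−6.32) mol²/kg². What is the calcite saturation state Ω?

Ksp = 10^(−6.32) = 4.786×10^-7
Ω = [Ca²⁺][CO3²⁻]/Ksp = (11.7×10^-3)(0.449×10^-3) / 4.786×10^-7 = 11.0

Ω = 11.0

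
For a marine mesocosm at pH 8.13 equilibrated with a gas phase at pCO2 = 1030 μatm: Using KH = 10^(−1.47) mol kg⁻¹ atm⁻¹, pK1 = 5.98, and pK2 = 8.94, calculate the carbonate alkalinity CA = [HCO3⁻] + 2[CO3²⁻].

[CO2*] = KH · pCO2 = 10^(−1.47) × 1030×10^-6 = 3.490×10^-5 mol/kg
α₀ = 1/(1 + K1/[H⁺] + K1K2/[H⁺]²) = 1/(1 + 10^+2.15 + 10^+1.34) = 0.006093
DIC = [CO2*]/α₀ = 3.490×10^-5 / 0.006093 = 5.728 mmol/kg
CA = (α₁ + 2α₂)·DIC = (0.8606 + 2×0.1333) × 5.728 = 6.46 mmol/kg

CA = 6.46 mmol/kg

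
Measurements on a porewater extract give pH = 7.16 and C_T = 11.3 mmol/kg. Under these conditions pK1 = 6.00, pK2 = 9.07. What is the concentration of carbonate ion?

[CO3²⁻] = 0.129 mmol/kg

α₂ = 1 / (1 + [H⁺]/K2 + [H⁺]²/(K1K2)) = 1 / (1 + 10^+1.91 + 10^+0.75)
   = 1 / (1 + 81.283 + 5.6234) = 1/87.906 = 0.01138
[CO3²⁻] = α₂ × DIC = 0.01138 × 11.3 = 0.129 mmol/kg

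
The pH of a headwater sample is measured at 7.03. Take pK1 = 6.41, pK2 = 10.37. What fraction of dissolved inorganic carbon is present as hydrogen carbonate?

α₁ = 0.806

α₁ = 1 / (1 + [H⁺]/K1 + K2/[H⁺]) = 1 / (1 + 10^-0.62 + 10^-3.34)
   = 1 / (1 + 0.23988 + 0.00045709) = 1/1.2403 = 0.8062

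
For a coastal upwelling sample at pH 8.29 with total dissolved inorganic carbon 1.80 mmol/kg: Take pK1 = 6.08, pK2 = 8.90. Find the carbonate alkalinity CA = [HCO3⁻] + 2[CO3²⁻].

CA = 2.14 mmol/kg

CA = [HCO3⁻] + 2[CO3²⁻] = (α₁ + 2α₂)·DIC
At pH 8.29: [H⁺]/K1 = 10^-2.21 = 0.0061660, K2/[H⁺] = 10^-0.61 = 0.24547
α₁ = 1/(1 + 0.0061660 + 0.24547) = 1/1.2516 = 0.7990; α₂ = α₁·K2/[H⁺] = 0.1961
α₁ + 2α₂ = 1.1912
CA = 1.1912 × 1.80 = 2.14 mmol/kg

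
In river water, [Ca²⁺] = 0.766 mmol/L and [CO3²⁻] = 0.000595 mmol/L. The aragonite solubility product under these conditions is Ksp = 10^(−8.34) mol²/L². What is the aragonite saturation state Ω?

Ω = 0.0997

Ksp = 10^(−8.34) = 4.571×10^-9
Ω = [Ca²⁺][CO3²⁻]/Ksp = (0.766×10^-3)(0.000595×10^-3) / 4.571×10^-9 = 0.0997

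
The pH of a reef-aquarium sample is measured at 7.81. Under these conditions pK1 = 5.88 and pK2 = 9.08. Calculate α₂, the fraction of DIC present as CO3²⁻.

α₂ = 1 / (1 + [H⁺]/K2 + [H⁺]²/(K1K2)) = 1 / (1 + 10^+1.27 + 10^-0.66)
   = 1 / (1 + 18.621 + 0.21878) = 1/19.840 = 0.05040

α₂ = 0.0504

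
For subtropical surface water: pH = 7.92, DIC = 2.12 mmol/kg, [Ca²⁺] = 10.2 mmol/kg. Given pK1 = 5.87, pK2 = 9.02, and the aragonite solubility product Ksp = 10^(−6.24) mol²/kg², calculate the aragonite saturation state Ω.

α₂ = 1 / (1 + [H⁺]/K2 + [H⁺]²/(K1K2)) = 1 / (1 + 10^+1.10 + 10^-0.95)
   = 1 / (1 + 12.589 + 0.11220) = 1/13.701 = 0.07298
[CO3²⁻] = α₂ × DIC = 0.07298 × 2.12 = 0.1547 mmol/kg
Ksp = 10^(−6.24) = 5.754×10^-7
Ω = [Ca²⁺][CO3²⁻]/Ksp = (10.2×10^-3)(1.547×10^-4) / 5.754×10^-7 = 2.74

Ω = 2.74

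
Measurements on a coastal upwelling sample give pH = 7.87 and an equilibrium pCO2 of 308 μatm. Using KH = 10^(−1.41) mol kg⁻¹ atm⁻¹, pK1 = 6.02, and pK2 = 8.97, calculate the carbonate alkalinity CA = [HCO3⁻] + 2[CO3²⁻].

[CO2*] = KH · pCO2 = 10^(−1.41) × 308×10^-6 = 1.198×10^-5 mol/kg
α₀ = 1/(1 + K1/[H⁺] + K1K2/[H⁺]²) = 1/(1 + 10^+1.85 + 10^+0.75) = 0.01292
DIC = [CO2*]/α₀ = 1.198×10^-5 / 0.01292 = 0.9277 mmol/kg
CA = (α₁ + 2α₂)·DIC = (0.9144 + 2×0.07264) × 0.9277 = 0.983 mmol/kg

CA = 0.983 mmol/kg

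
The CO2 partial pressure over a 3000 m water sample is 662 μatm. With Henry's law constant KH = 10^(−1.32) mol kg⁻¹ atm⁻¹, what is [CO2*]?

[CO2*] = 31.7 μmol/kg

KH = 10^(−1.32) = 4.786×10^-2 mol kg⁻¹ atm⁻¹
[CO2*] = KH · pCO2 = 4.786×10^-2 × 662×10^-6 atm = 3.17×10^-5 mol/kg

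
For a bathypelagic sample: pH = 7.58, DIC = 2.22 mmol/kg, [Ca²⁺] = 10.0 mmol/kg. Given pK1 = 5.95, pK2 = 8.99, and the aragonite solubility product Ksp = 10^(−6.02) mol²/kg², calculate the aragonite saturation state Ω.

Ω = 0.851

α₂ = 1 / (1 + [H⁺]/K2 + [H⁺]²/(K1K2)) = 1 / (1 + 10^+1.41 + 10^-0.22)
   = 1 / (1 + 25.704 + 0.60256) = 1/27.307 = 0.03662
[CO3²⁻] = α₂ × DIC = 0.03662 × 2.22 = 0.08130 mmol/kg
Ksp = 10^(−6.02) = 9.550×10^-7
Ω = [Ca²⁺][CO3²⁻]/Ksp = (10.0×10^-3)(8.130×10^-5) / 9.550×10^-7 = 0.851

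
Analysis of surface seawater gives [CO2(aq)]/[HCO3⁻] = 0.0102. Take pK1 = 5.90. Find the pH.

pH = 7.89

From K1 = [H⁺][HCO3⁻]/[CO2(aq)]:  pH = pK1 − log₁₀([CO2(aq)]/[HCO3⁻])
log₁₀(0.0102) = -1.991
pH = 5.90 − (-1.991) = 7.89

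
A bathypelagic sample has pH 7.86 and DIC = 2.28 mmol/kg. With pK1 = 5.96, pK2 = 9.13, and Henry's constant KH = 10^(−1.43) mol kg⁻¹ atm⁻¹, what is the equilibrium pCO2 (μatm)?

α₀ = 1 / (1 + K1/[H⁺] + K1K2/[H⁺]²) = 1 / (1 + 10^+1.90 + 10^+0.63)
   = 1 / (1 + 79.433 + 4.2658) = 1/84.699 = 0.01181
[CO2*] = α₀ × DIC = 0.01181 × 2.28 = 0.02692 mmol/kg
pCO2 = [CO2*]/KH = 2.692×10^-5 / 3.715×10^-2 = 725 μatm

pCO2 = 725 μatm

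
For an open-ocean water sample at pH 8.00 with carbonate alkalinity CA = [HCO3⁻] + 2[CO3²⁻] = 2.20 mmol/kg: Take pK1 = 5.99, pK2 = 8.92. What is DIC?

CA = [HCO3⁻] + 2[CO3²⁻] = (α₁ + 2α₂)·DIC
At pH 8.00: [H⁺]/K1 = 10^-2.01 = 0.0097724, K2/[H⁺] = 10^-0.92 = 0.12023
α₁ = 1/(1 + 0.0097724 + 0.12023) = 1/1.1300 = 0.8850; α₂ = α₁·K2/[H⁺] = 0.1064
α₁ + 2α₂ = 1.0977
DIC = CA / (α₁ + 2α₂) = 2.20 / 1.0977 = 2.00 mmol/kg

DIC = 2.00 mmol/kg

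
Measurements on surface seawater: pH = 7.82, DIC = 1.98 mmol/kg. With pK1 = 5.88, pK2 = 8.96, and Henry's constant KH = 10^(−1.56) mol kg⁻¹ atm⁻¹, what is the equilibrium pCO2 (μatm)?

α₀ = 1 / (1 + K1/[H⁺] + K1K2/[H⁺]²) = 1 / (1 + 10^+1.94 + 10^+0.80)
   = 1 / (1 + 87.096 + 6.3096) = 1/94.406 = 0.01059
[CO2*] = α₀ × DIC = 0.01059 × 1.98 = 0.02097 mmol/kg
pCO2 = [CO2*]/KH = 2.097×10^-5 / 2.754×10^-2 = 761 μatm

pCO2 = 761 μatm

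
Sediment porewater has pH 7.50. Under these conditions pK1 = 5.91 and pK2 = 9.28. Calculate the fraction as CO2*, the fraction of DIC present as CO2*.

α₀ = 1 / (1 + K1/[H⁺] + K1K2/[H⁺]²) = 1 / (1 + 10^+1.59 + 10^-0.19)
   = 1 / (1 + 38.905 + 0.64565) = 1/40.550 = 0.02466

α₀ = 0.0247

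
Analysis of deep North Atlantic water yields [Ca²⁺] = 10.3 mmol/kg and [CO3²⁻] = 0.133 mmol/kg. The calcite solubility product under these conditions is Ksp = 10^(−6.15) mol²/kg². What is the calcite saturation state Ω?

Ksp = 10^(−6.15) = 7.079×10^-7
Ω = [Ca²⁺][CO3²⁻]/Ksp = (10.3×10^-3)(0.133×10^-3) / 7.079×10^-7 = 1.94

Ω = 1.94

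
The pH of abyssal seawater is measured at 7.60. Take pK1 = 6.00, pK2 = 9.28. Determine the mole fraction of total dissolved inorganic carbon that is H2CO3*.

α₀ = 0.0240

α₀ = 1 / (1 + K1/[H⁺] + K1K2/[H⁺]²) = 1 / (1 + 10^+1.60 + 10^-0.08)
   = 1 / (1 + 39.811 + 0.83176) = 1/41.642 = 0.02401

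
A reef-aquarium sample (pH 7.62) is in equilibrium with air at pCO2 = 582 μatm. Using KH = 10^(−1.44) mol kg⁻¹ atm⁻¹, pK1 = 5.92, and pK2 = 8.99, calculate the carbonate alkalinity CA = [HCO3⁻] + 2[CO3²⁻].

[CO2*] = KH · pCO2 = 10^(−1.44) × 582×10^-6 = 2.113×10^-5 mol/kg
α₀ = 1/(1 + K1/[H⁺] + K1K2/[H⁺]²) = 1/(1 + 10^+1.70 + 10^+0.33) = 0.01878
DIC = [CO2*]/α₀ = 2.113×10^-5 / 0.01878 = 1.125 mmol/kg
CA = (α₁ + 2α₂)·DIC = (0.9411 + 2×0.04014) × 1.125 = 1.15 mmol/kg

CA = 1.15 mmol/kg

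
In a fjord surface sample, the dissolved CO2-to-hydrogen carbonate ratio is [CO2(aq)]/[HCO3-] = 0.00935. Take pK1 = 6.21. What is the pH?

pH = 8.24

From K1 = [H⁺][HCO3-]/[CO2(aq)]:  pH = pK1 − log₁₀([CO2(aq)]/[HCO3-])
log₁₀(0.00935) = -2.029
pH = 6.21 − (-2.029) = 8.24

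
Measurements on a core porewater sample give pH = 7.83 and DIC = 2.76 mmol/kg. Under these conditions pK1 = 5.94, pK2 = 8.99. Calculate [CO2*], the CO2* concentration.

α₀ = 1 / (1 + K1/[H⁺] + K1K2/[H⁺]²) = 1 / (1 + 10^+1.89 + 10^+0.73)
   = 1 / (1 + 77.625 + 5.3703) = 1/83.995 = 0.01191
[CO2*] = α₀ × DIC = 0.01191 × 2.76 = 0.0329 mmol/kg

[CO2*] = 0.0329 mmol/kg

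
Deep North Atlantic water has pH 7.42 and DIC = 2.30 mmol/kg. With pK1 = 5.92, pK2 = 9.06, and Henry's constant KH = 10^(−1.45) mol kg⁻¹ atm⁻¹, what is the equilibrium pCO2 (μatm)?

pCO2 = 1940 μatm

α₀ = 1 / (1 + K1/[H⁺] + K1K2/[H⁺]²) = 1 / (1 + 10^+1.50 + 10^-0.14)
   = 1 / (1 + 31.623 + 0.72444) = 1/33.347 = 0.02999
[CO2*] = α₀ × DIC = 0.02999 × 2.30 = 0.06897 mmol/kg
pCO2 = [CO2*]/KH = 6.897×10^-5 / 3.548×10^-2 = 1940 μatm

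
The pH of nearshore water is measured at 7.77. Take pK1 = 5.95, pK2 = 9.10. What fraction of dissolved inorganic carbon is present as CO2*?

α₀ = 1 / (1 + K1/[H⁺] + K1K2/[H⁺]²) = 1 / (1 + 10^+1.82 + 10^+0.49)
   = 1 / (1 + 66.069 + 3.0903) = 1/70.160 = 0.01425

α₀ = 0.0143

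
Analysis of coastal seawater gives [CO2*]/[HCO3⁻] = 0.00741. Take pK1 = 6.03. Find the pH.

From K1 = [H⁺][HCO3⁻]/[CO2*]:  pH = pK1 − log₁₀([CO2*]/[HCO3⁻])
log₁₀(0.00741) = -2.130
pH = 6.03 − (-2.130) = 8.16

pH = 8.16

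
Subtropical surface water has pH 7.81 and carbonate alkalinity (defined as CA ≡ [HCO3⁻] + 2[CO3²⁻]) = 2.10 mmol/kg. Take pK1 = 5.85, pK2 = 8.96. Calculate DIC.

DIC = 1.99 mmol/kg

CA = [HCO3⁻] + 2[CO3²⁻] = (α₁ + 2α₂)·DIC
At pH 7.81: [H⁺]/K1 = 10^-1.96 = 0.010965, K2/[H⁺] = 10^-1.15 = 0.070795
α₁ = 1/(1 + 0.010965 + 0.070795) = 1/1.0818 = 0.9244; α₂ = α₁·K2/[H⁺] = 0.06544
α₁ + 2α₂ = 1.0553
DIC = CA / (α₁ + 2α₂) = 2.10 / 1.0553 = 1.99 mmol/kg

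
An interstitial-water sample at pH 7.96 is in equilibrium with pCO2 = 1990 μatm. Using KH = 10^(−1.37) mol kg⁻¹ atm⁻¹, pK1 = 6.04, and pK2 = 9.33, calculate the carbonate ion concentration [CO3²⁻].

[CO2*] = KH · pCO2 = 10^(−1.37) × 1990×10^-6 = 8.489×10^-5 mol/kg
α₀ = 1/(1 + K1/[H⁺] + K1K2/[H⁺]²) = 1/(1 + 10^+1.92 + 10^+0.55) = 0.01140
DIC = [CO2*]/α₀ = 8.489×10^-5 / 0.01140 = 7.447 mmol/kg
[CO3²⁻] = α₂·DIC; α₂ = 0.04045, so [CO3²⁻] = 0.04045 × 7.447 = 0.301 mmol/kg

[CO3²⁻] = 0.301 mmol/kg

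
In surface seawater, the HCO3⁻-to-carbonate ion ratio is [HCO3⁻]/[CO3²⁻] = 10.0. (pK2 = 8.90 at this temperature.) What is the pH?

pH = 7.90

From K2 = [H⁺][CO3²⁻]/[HCO3⁻]:  pH = pK2 − log₁₀([HCO3⁻]/[CO3²⁻])
log₁₀(10.0) = +1.000
pH = 8.90 − (+1.000) = 7.90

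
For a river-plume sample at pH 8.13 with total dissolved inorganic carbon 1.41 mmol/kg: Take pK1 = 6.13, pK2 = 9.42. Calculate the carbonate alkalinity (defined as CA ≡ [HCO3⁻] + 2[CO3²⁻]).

CA = [HCO3⁻] + 2[CO3²⁻] = (α₁ + 2α₂)·DIC
At pH 8.13: [H⁺]/K1 = 10^-2.00 = 0.010000, K2/[H⁺] = 10^-1.29 = 0.051286
α₁ = 1/(1 + 0.010000 + 0.051286) = 1/1.0613 = 0.9423; α₂ = α₁·K2/[H⁺] = 0.04832
α₁ + 2α₂ = 1.0389
CA = 1.0389 × 1.41 = 1.46 mmol/kg

CA = 1.46 mmol/kg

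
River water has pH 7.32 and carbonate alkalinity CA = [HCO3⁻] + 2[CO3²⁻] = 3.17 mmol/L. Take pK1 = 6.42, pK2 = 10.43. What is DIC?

DIC = 3.57 mmol/L

CA = [HCO3⁻] + 2[CO3²⁻] = (α₁ + 2α₂)·DIC
At pH 7.32: [H⁺]/K1 = 10^-0.90 = 0.12589, K2/[H⁺] = 10^-3.11 = 0.00077625
α₁ = 1/(1 + 0.12589 + 0.00077625) = 1/1.1267 = 0.8876; α₂ = α₁·K2/[H⁺] = 0.0006890
α₁ + 2α₂ = 0.8890
DIC = CA / (α₁ + 2α₂) = 3.17 / 0.8890 = 3.57 mmol/L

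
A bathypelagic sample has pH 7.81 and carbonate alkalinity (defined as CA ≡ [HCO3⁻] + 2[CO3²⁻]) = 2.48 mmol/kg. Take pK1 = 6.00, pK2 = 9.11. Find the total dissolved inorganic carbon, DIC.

CA = [HCO3⁻] + 2[CO3²⁻] = (α₁ + 2α₂)·DIC
At pH 7.81: [H⁺]/K1 = 10^-1.81 = 0.015488, K2/[H⁺] = 10^-1.30 = 0.050119
α₁ = 1/(1 + 0.015488 + 0.050119) = 1/1.0656 = 0.9384; α₂ = α₁·K2/[H⁺] = 0.04703
α₁ + 2α₂ = 1.0325
DIC = CA / (α₁ + 2α₂) = 2.48 / 1.0325 = 2.40 mmol/kg

DIC = 2.40 mmol/kg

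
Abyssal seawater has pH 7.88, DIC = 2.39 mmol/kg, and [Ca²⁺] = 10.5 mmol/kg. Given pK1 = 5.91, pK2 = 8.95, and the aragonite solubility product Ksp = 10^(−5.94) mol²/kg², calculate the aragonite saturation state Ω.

Ω = 1.70

α₂ = 1 / (1 + [H⁺]/K2 + [H⁺]²/(K1K2)) = 1 / (1 + 10^+1.07 + 10^-0.90)
   = 1 / (1 + 11.749 + 0.12589) = 1/12.875 = 0.07767
[CO3²⁻] = α₂ × DIC = 0.07767 × 2.39 = 0.1856 mmol/kg
Ksp = 10^(−5.94) = 1.148×10^-6
Ω = [Ca²⁺][CO3²⁻]/Ksp = (10.5×10^-3)(1.856×10^-4) / 1.148×10^-6 = 1.70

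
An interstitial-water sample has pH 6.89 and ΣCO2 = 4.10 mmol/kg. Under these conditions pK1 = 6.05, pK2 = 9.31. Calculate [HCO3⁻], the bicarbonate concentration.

α₁ = 1 / (1 + [H⁺]/K1 + K2/[H⁺]) = 1 / (1 + 10^-0.84 + 10^-2.42)
   = 1 / (1 + 0.14454 + 0.0038019) = 1/1.1483 = 0.8708
[HCO3⁻] = α₁ × DIC = 0.8708 × 4.10 = 3.57 mmol/kg

[HCO3⁻] = 3.57 mmol/kg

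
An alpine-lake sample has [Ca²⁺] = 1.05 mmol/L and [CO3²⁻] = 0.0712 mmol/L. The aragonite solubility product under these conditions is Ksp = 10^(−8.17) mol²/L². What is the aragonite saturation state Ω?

Ω = 11.1

Ksp = 10^(−8.17) = 6.761×10^-9
Ω = [Ca²⁺][CO3²⁻]/Ksp = (1.05×10^-3)(0.0712×10^-3) / 6.761×10^-9 = 11.1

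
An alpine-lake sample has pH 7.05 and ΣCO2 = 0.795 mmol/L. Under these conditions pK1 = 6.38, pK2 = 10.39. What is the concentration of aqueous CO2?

α₀ = 1 / (1 + K1/[H⁺] + K1K2/[H⁺]²) = 1 / (1 + 10^+0.67 + 10^-2.67)
   = 1 / (1 + 4.6774 + 0.0021380) = 1/5.6795 = 0.1761
[CO2*] = α₀ × DIC = 0.1761 × 0.795 = 0.140 mmol/L

[CO2*] = 0.140 mmol/L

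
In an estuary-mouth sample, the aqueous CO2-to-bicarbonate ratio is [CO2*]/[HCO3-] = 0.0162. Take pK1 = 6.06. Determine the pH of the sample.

From K1 = [H⁺][HCO3-]/[CO2*]:  pH = pK1 − log₁₀([CO2*]/[HCO3-])
log₁₀(0.0162) = -1.790
pH = 6.06 − (-1.790) = 7.85

pH = 7.85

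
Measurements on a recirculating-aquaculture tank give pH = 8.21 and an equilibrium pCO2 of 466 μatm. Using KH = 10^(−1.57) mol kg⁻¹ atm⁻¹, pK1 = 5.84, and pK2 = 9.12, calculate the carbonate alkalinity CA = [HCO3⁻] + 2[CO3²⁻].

[CO2*] = KH · pCO2 = 10^(−1.57) × 466×10^-6 = 1.254×10^-5 mol/kg
α₀ = 1/(1 + K1/[H⁺] + K1K2/[H⁺]²) = 1/(1 + 10^+2.37 + 10^+1.46) = 0.003784
DIC = [CO2*]/α₀ = 1.254×10^-5 / 0.003784 = 3.315 mmol/kg
CA = (α₁ + 2α₂)·DIC = (0.8871 + 2×0.1091) × 3.315 = 3.66 mmol/kg

CA = 3.66 mmol/kg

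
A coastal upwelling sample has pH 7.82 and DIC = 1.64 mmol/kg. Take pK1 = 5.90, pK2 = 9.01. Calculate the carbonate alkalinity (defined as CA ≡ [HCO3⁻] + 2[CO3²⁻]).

CA = 1.72 mmol/kg

CA = [HCO3⁻] + 2[CO3²⁻] = (α₁ + 2α₂)·DIC
At pH 7.82: [H⁺]/K1 = 10^-1.92 = 0.012023, K2/[H⁺] = 10^-1.19 = 0.064565
α₁ = 1/(1 + 0.012023 + 0.064565) = 1/1.0766 = 0.9289; α₂ = α₁·K2/[H⁺] = 0.05997
α₁ + 2α₂ = 1.0488
CA = 1.0488 × 1.64 = 1.72 mmol/kg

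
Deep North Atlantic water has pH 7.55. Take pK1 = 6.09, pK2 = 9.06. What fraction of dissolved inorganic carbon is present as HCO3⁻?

α₁ = 0.938

α₁ = 1 / (1 + [H⁺]/K1 + K2/[H⁺]) = 1 / (1 + 10^-1.46 + 10^-1.51)
   = 1 / (1 + 0.034674 + 0.030903) = 1/1.0656 = 0.9385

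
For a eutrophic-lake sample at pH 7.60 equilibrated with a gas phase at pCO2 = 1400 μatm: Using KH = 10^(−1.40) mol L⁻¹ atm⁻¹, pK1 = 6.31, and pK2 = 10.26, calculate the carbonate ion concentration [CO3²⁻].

[CO2*] = KH · pCO2 = 10^(−1.40) × 1400×10^-6 = 5.574×10^-5 mol/L
α₀ = 1/(1 + K1/[H⁺] + K1K2/[H⁺]²) = 1/(1 + 10^+1.29 + 10^-1.37) = 0.04868
DIC = [CO2*]/α₀ = 5.574×10^-5 / 0.04868 = 1.145 mmol/L
[CO3²⁻] = α₂·DIC; α₂ = 0.002077, so [CO3²⁻] = 0.002077 × 1.145 = 0.00238 mmol/L = 2.38 μmol/L

[CO3²⁻] = 2.38 μmol/L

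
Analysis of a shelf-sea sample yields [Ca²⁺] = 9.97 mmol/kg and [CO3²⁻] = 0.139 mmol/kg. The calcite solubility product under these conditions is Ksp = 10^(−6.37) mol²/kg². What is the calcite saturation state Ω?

Ω = 3.25

Ksp = 10^(−6.37) = 4.266×10^-7
Ω = [Ca²⁺][CO3²⁻]/Ksp = (9.97×10^-3)(0.139×10^-3) / 4.266×10^-7 = 3.25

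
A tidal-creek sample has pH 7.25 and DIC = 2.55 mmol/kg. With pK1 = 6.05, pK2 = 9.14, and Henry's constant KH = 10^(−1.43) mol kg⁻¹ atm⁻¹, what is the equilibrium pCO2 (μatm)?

α₀ = 1 / (1 + K1/[H⁺] + K1K2/[H⁺]²) = 1 / (1 + 10^+1.20 + 10^-0.69)
   = 1 / (1 + 15.849 + 0.20417) = 1/17.053 = 0.05864
[CO2*] = α₀ × DIC = 0.05864 × 2.55 = 0.1495 mmol/kg
pCO2 = [CO2*]/KH = 1.495×10^-4 / 3.715×10^-2 = 4020 μatm

pCO2 = 4020 μatm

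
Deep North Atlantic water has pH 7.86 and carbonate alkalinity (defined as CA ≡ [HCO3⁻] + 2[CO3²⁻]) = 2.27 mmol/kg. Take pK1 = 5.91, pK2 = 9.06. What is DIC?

DIC = 2.17 mmol/kg

CA = [HCO3⁻] + 2[CO3²⁻] = (α₁ + 2α₂)·DIC
At pH 7.86: [H⁺]/K1 = 10^-1.95 = 0.011220, K2/[H⁺] = 10^-1.20 = 0.063096
α₁ = 1/(1 + 0.011220 + 0.063096) = 1/1.0743 = 0.9308; α₂ = α₁·K2/[H⁺] = 0.05873
α₁ + 2α₂ = 1.0483
DIC = CA / (α₁ + 2α₂) = 2.27 / 1.0483 = 2.17 mmol/kg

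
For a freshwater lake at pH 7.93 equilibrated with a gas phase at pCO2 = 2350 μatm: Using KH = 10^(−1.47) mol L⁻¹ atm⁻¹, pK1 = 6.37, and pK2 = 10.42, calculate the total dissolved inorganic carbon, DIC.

DIC = 2.98 mmol/L

[CO2*] = KH · pCO2 = 10^(−1.47) × 2350×10^-6 = 7.963×10^-5 mol/L
α₀ = 1/(1 + K1/[H⁺] + K1K2/[H⁺]²) = 1/(1 + 10^+1.56 + 10^-0.93) = 0.02672
DIC = [CO2*]/α₀ = 7.963×10^-5 / 0.02672 = 2.98 mmol/L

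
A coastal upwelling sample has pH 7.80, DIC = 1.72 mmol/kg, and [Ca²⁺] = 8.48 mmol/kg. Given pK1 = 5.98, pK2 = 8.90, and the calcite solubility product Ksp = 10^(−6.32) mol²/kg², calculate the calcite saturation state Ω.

Ω = 2.21

α₂ = 1 / (1 + [H⁺]/K2 + [H⁺]²/(K1K2)) = 1 / (1 + 10^+1.10 + 10^-0.72)
   = 1 / (1 + 12.589 + 0.19055) = 1/13.780 = 0.07257
[CO3²⁻] = α₂ × DIC = 0.07257 × 1.72 = 0.1248 mmol/kg
Ksp = 10^(−6.32) = 4.786×10^-7
Ω = [Ca²⁺][CO3²⁻]/Ksp = (8.48×10^-3)(1.248×10^-4) / 4.786×10^-7 = 2.21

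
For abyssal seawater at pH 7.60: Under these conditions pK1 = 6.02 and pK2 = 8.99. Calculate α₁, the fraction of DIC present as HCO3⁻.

α₁ = 0.937

α₁ = 1 / (1 + [H⁺]/K1 + K2/[H⁺]) = 1 / (1 + 10^-1.58 + 10^-1.39)
   = 1 / (1 + 0.026303 + 0.040738) = 1/1.0670 = 0.9372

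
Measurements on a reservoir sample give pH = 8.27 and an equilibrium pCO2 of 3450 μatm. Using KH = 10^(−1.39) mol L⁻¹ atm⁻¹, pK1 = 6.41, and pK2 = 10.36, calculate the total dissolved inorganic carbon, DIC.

[CO2*] = KH · pCO2 = 10^(−1.39) × 3450×10^-6 = 1.405×10^-4 mol/L
α₀ = 1/(1 + K1/[H⁺] + K1K2/[H⁺]²) = 1/(1 + 10^+1.86 + 10^-0.23) = 0.01351
DIC = [CO2*]/α₀ = 1.405×10^-4 / 0.01351 = 10.4 mmol/L

DIC = 10.4 mmol/L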